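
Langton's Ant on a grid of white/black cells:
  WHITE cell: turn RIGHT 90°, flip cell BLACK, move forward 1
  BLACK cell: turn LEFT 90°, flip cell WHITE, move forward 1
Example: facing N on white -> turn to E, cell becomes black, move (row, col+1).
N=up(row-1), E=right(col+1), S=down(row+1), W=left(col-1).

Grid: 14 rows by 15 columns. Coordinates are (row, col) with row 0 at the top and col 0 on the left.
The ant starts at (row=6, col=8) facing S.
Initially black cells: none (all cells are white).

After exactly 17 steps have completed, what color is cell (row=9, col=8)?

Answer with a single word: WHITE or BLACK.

Step 1: on WHITE (6,8): turn R to W, flip to black, move to (6,7). |black|=1
Step 2: on WHITE (6,7): turn R to N, flip to black, move to (5,7). |black|=2
Step 3: on WHITE (5,7): turn R to E, flip to black, move to (5,8). |black|=3
Step 4: on WHITE (5,8): turn R to S, flip to black, move to (6,8). |black|=4
Step 5: on BLACK (6,8): turn L to E, flip to white, move to (6,9). |black|=3
Step 6: on WHITE (6,9): turn R to S, flip to black, move to (7,9). |black|=4
Step 7: on WHITE (7,9): turn R to W, flip to black, move to (7,8). |black|=5
Step 8: on WHITE (7,8): turn R to N, flip to black, move to (6,8). |black|=6
Step 9: on WHITE (6,8): turn R to E, flip to black, move to (6,9). |black|=7
Step 10: on BLACK (6,9): turn L to N, flip to white, move to (5,9). |black|=6
Step 11: on WHITE (5,9): turn R to E, flip to black, move to (5,10). |black|=7
Step 12: on WHITE (5,10): turn R to S, flip to black, move to (6,10). |black|=8
Step 13: on WHITE (6,10): turn R to W, flip to black, move to (6,9). |black|=9
Step 14: on WHITE (6,9): turn R to N, flip to black, move to (5,9). |black|=10
Step 15: on BLACK (5,9): turn L to W, flip to white, move to (5,8). |black|=9
Step 16: on BLACK (5,8): turn L to S, flip to white, move to (6,8). |black|=8
Step 17: on BLACK (6,8): turn L to E, flip to white, move to (6,9). |black|=7

Answer: WHITE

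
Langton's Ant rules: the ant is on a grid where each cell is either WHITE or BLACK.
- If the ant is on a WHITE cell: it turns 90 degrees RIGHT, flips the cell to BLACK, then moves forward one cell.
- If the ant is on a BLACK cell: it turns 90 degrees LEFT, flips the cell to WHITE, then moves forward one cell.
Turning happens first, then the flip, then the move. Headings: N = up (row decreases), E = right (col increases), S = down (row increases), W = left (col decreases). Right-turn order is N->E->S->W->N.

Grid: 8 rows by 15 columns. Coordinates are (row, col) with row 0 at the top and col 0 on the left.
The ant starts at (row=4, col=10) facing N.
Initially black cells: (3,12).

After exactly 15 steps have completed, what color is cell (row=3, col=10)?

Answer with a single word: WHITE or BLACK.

Step 1: on WHITE (4,10): turn R to E, flip to black, move to (4,11). |black|=2
Step 2: on WHITE (4,11): turn R to S, flip to black, move to (5,11). |black|=3
Step 3: on WHITE (5,11): turn R to W, flip to black, move to (5,10). |black|=4
Step 4: on WHITE (5,10): turn R to N, flip to black, move to (4,10). |black|=5
Step 5: on BLACK (4,10): turn L to W, flip to white, move to (4,9). |black|=4
Step 6: on WHITE (4,9): turn R to N, flip to black, move to (3,9). |black|=5
Step 7: on WHITE (3,9): turn R to E, flip to black, move to (3,10). |black|=6
Step 8: on WHITE (3,10): turn R to S, flip to black, move to (4,10). |black|=7
Step 9: on WHITE (4,10): turn R to W, flip to black, move to (4,9). |black|=8
Step 10: on BLACK (4,9): turn L to S, flip to white, move to (5,9). |black|=7
Step 11: on WHITE (5,9): turn R to W, flip to black, move to (5,8). |black|=8
Step 12: on WHITE (5,8): turn R to N, flip to black, move to (4,8). |black|=9
Step 13: on WHITE (4,8): turn R to E, flip to black, move to (4,9). |black|=10
Step 14: on WHITE (4,9): turn R to S, flip to black, move to (5,9). |black|=11
Step 15: on BLACK (5,9): turn L to E, flip to white, move to (5,10). |black|=10

Answer: BLACK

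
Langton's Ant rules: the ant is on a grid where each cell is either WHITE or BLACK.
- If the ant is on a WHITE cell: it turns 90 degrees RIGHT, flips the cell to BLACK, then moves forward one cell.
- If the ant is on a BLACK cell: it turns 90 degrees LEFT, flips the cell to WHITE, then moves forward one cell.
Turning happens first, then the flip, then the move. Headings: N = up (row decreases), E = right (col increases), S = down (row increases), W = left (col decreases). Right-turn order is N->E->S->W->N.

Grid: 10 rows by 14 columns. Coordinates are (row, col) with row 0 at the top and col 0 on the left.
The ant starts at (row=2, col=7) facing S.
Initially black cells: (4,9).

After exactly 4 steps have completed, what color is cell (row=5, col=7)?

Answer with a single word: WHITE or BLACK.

Answer: WHITE

Derivation:
Step 1: on WHITE (2,7): turn R to W, flip to black, move to (2,6). |black|=2
Step 2: on WHITE (2,6): turn R to N, flip to black, move to (1,6). |black|=3
Step 3: on WHITE (1,6): turn R to E, flip to black, move to (1,7). |black|=4
Step 4: on WHITE (1,7): turn R to S, flip to black, move to (2,7). |black|=5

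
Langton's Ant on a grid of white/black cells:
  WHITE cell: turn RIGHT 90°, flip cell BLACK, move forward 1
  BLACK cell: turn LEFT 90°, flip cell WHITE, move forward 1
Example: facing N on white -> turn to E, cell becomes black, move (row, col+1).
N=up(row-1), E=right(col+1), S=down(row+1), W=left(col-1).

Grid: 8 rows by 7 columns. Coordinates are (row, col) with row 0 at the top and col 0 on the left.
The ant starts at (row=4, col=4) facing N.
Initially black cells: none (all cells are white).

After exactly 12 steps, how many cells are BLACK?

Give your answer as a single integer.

Answer: 8

Derivation:
Step 1: on WHITE (4,4): turn R to E, flip to black, move to (4,5). |black|=1
Step 2: on WHITE (4,5): turn R to S, flip to black, move to (5,5). |black|=2
Step 3: on WHITE (5,5): turn R to W, flip to black, move to (5,4). |black|=3
Step 4: on WHITE (5,4): turn R to N, flip to black, move to (4,4). |black|=4
Step 5: on BLACK (4,4): turn L to W, flip to white, move to (4,3). |black|=3
Step 6: on WHITE (4,3): turn R to N, flip to black, move to (3,3). |black|=4
Step 7: on WHITE (3,3): turn R to E, flip to black, move to (3,4). |black|=5
Step 8: on WHITE (3,4): turn R to S, flip to black, move to (4,4). |black|=6
Step 9: on WHITE (4,4): turn R to W, flip to black, move to (4,3). |black|=7
Step 10: on BLACK (4,3): turn L to S, flip to white, move to (5,3). |black|=6
Step 11: on WHITE (5,3): turn R to W, flip to black, move to (5,2). |black|=7
Step 12: on WHITE (5,2): turn R to N, flip to black, move to (4,2). |black|=8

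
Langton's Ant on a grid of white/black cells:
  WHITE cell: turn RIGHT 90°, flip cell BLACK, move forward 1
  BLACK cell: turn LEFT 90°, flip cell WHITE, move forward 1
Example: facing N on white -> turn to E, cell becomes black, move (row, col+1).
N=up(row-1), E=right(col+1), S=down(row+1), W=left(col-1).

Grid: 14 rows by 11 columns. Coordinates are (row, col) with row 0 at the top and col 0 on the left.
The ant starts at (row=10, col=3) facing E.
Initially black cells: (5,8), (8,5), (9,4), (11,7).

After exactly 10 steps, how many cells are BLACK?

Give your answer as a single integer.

Step 1: on WHITE (10,3): turn R to S, flip to black, move to (11,3). |black|=5
Step 2: on WHITE (11,3): turn R to W, flip to black, move to (11,2). |black|=6
Step 3: on WHITE (11,2): turn R to N, flip to black, move to (10,2). |black|=7
Step 4: on WHITE (10,2): turn R to E, flip to black, move to (10,3). |black|=8
Step 5: on BLACK (10,3): turn L to N, flip to white, move to (9,3). |black|=7
Step 6: on WHITE (9,3): turn R to E, flip to black, move to (9,4). |black|=8
Step 7: on BLACK (9,4): turn L to N, flip to white, move to (8,4). |black|=7
Step 8: on WHITE (8,4): turn R to E, flip to black, move to (8,5). |black|=8
Step 9: on BLACK (8,5): turn L to N, flip to white, move to (7,5). |black|=7
Step 10: on WHITE (7,5): turn R to E, flip to black, move to (7,6). |black|=8

Answer: 8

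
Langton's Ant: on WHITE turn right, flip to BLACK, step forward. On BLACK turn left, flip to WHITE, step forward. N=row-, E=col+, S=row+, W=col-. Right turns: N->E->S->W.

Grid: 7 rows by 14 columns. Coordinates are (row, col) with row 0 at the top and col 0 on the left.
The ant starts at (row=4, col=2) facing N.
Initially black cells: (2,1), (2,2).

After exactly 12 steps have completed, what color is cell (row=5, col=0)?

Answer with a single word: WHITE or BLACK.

Answer: BLACK

Derivation:
Step 1: on WHITE (4,2): turn R to E, flip to black, move to (4,3). |black|=3
Step 2: on WHITE (4,3): turn R to S, flip to black, move to (5,3). |black|=4
Step 3: on WHITE (5,3): turn R to W, flip to black, move to (5,2). |black|=5
Step 4: on WHITE (5,2): turn R to N, flip to black, move to (4,2). |black|=6
Step 5: on BLACK (4,2): turn L to W, flip to white, move to (4,1). |black|=5
Step 6: on WHITE (4,1): turn R to N, flip to black, move to (3,1). |black|=6
Step 7: on WHITE (3,1): turn R to E, flip to black, move to (3,2). |black|=7
Step 8: on WHITE (3,2): turn R to S, flip to black, move to (4,2). |black|=8
Step 9: on WHITE (4,2): turn R to W, flip to black, move to (4,1). |black|=9
Step 10: on BLACK (4,1): turn L to S, flip to white, move to (5,1). |black|=8
Step 11: on WHITE (5,1): turn R to W, flip to black, move to (5,0). |black|=9
Step 12: on WHITE (5,0): turn R to N, flip to black, move to (4,0). |black|=10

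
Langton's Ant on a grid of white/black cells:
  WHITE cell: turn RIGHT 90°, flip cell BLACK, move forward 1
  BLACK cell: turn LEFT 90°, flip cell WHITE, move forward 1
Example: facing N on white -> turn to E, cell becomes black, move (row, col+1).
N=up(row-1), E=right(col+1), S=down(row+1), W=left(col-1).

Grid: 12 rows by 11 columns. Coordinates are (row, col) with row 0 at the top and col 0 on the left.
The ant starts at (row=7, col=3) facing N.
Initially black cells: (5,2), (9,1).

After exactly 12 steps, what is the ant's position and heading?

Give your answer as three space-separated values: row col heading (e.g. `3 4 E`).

Answer: 7 1 N

Derivation:
Step 1: on WHITE (7,3): turn R to E, flip to black, move to (7,4). |black|=3
Step 2: on WHITE (7,4): turn R to S, flip to black, move to (8,4). |black|=4
Step 3: on WHITE (8,4): turn R to W, flip to black, move to (8,3). |black|=5
Step 4: on WHITE (8,3): turn R to N, flip to black, move to (7,3). |black|=6
Step 5: on BLACK (7,3): turn L to W, flip to white, move to (7,2). |black|=5
Step 6: on WHITE (7,2): turn R to N, flip to black, move to (6,2). |black|=6
Step 7: on WHITE (6,2): turn R to E, flip to black, move to (6,3). |black|=7
Step 8: on WHITE (6,3): turn R to S, flip to black, move to (7,3). |black|=8
Step 9: on WHITE (7,3): turn R to W, flip to black, move to (7,2). |black|=9
Step 10: on BLACK (7,2): turn L to S, flip to white, move to (8,2). |black|=8
Step 11: on WHITE (8,2): turn R to W, flip to black, move to (8,1). |black|=9
Step 12: on WHITE (8,1): turn R to N, flip to black, move to (7,1). |black|=10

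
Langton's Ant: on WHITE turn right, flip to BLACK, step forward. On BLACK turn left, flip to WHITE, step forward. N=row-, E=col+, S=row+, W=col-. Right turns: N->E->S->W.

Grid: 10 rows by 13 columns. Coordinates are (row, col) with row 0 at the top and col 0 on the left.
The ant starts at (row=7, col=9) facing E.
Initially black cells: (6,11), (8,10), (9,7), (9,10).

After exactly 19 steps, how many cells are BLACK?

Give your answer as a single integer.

Answer: 11

Derivation:
Step 1: on WHITE (7,9): turn R to S, flip to black, move to (8,9). |black|=5
Step 2: on WHITE (8,9): turn R to W, flip to black, move to (8,8). |black|=6
Step 3: on WHITE (8,8): turn R to N, flip to black, move to (7,8). |black|=7
Step 4: on WHITE (7,8): turn R to E, flip to black, move to (7,9). |black|=8
Step 5: on BLACK (7,9): turn L to N, flip to white, move to (6,9). |black|=7
Step 6: on WHITE (6,9): turn R to E, flip to black, move to (6,10). |black|=8
Step 7: on WHITE (6,10): turn R to S, flip to black, move to (7,10). |black|=9
Step 8: on WHITE (7,10): turn R to W, flip to black, move to (7,9). |black|=10
Step 9: on WHITE (7,9): turn R to N, flip to black, move to (6,9). |black|=11
Step 10: on BLACK (6,9): turn L to W, flip to white, move to (6,8). |black|=10
Step 11: on WHITE (6,8): turn R to N, flip to black, move to (5,8). |black|=11
Step 12: on WHITE (5,8): turn R to E, flip to black, move to (5,9). |black|=12
Step 13: on WHITE (5,9): turn R to S, flip to black, move to (6,9). |black|=13
Step 14: on WHITE (6,9): turn R to W, flip to black, move to (6,8). |black|=14
Step 15: on BLACK (6,8): turn L to S, flip to white, move to (7,8). |black|=13
Step 16: on BLACK (7,8): turn L to E, flip to white, move to (7,9). |black|=12
Step 17: on BLACK (7,9): turn L to N, flip to white, move to (6,9). |black|=11
Step 18: on BLACK (6,9): turn L to W, flip to white, move to (6,8). |black|=10
Step 19: on WHITE (6,8): turn R to N, flip to black, move to (5,8). |black|=11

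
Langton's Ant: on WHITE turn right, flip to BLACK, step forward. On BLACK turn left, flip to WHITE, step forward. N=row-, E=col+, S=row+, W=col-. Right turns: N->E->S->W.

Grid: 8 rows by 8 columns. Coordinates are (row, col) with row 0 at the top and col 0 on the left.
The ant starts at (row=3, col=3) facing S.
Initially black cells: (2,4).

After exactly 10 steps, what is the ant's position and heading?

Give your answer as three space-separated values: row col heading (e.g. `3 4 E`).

Step 1: on WHITE (3,3): turn R to W, flip to black, move to (3,2). |black|=2
Step 2: on WHITE (3,2): turn R to N, flip to black, move to (2,2). |black|=3
Step 3: on WHITE (2,2): turn R to E, flip to black, move to (2,3). |black|=4
Step 4: on WHITE (2,3): turn R to S, flip to black, move to (3,3). |black|=5
Step 5: on BLACK (3,3): turn L to E, flip to white, move to (3,4). |black|=4
Step 6: on WHITE (3,4): turn R to S, flip to black, move to (4,4). |black|=5
Step 7: on WHITE (4,4): turn R to W, flip to black, move to (4,3). |black|=6
Step 8: on WHITE (4,3): turn R to N, flip to black, move to (3,3). |black|=7
Step 9: on WHITE (3,3): turn R to E, flip to black, move to (3,4). |black|=8
Step 10: on BLACK (3,4): turn L to N, flip to white, move to (2,4). |black|=7

Answer: 2 4 N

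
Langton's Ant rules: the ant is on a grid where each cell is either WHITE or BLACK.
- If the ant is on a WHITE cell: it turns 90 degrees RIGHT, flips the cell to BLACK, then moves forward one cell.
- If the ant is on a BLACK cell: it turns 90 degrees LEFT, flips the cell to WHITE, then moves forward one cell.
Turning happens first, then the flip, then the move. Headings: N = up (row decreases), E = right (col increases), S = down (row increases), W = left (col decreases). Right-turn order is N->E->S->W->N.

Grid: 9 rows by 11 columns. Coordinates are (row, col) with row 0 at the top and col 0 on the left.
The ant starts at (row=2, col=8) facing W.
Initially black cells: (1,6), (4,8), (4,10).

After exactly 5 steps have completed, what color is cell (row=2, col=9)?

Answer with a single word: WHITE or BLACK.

Step 1: on WHITE (2,8): turn R to N, flip to black, move to (1,8). |black|=4
Step 2: on WHITE (1,8): turn R to E, flip to black, move to (1,9). |black|=5
Step 3: on WHITE (1,9): turn R to S, flip to black, move to (2,9). |black|=6
Step 4: on WHITE (2,9): turn R to W, flip to black, move to (2,8). |black|=7
Step 5: on BLACK (2,8): turn L to S, flip to white, move to (3,8). |black|=6

Answer: BLACK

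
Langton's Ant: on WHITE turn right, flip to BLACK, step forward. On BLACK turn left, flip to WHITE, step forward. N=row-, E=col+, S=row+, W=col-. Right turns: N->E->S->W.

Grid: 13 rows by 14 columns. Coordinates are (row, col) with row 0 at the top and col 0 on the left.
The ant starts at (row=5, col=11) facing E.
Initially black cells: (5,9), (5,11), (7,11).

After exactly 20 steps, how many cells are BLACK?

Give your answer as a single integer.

Step 1: on BLACK (5,11): turn L to N, flip to white, move to (4,11). |black|=2
Step 2: on WHITE (4,11): turn R to E, flip to black, move to (4,12). |black|=3
Step 3: on WHITE (4,12): turn R to S, flip to black, move to (5,12). |black|=4
Step 4: on WHITE (5,12): turn R to W, flip to black, move to (5,11). |black|=5
Step 5: on WHITE (5,11): turn R to N, flip to black, move to (4,11). |black|=6
Step 6: on BLACK (4,11): turn L to W, flip to white, move to (4,10). |black|=5
Step 7: on WHITE (4,10): turn R to N, flip to black, move to (3,10). |black|=6
Step 8: on WHITE (3,10): turn R to E, flip to black, move to (3,11). |black|=7
Step 9: on WHITE (3,11): turn R to S, flip to black, move to (4,11). |black|=8
Step 10: on WHITE (4,11): turn R to W, flip to black, move to (4,10). |black|=9
Step 11: on BLACK (4,10): turn L to S, flip to white, move to (5,10). |black|=8
Step 12: on WHITE (5,10): turn R to W, flip to black, move to (5,9). |black|=9
Step 13: on BLACK (5,9): turn L to S, flip to white, move to (6,9). |black|=8
Step 14: on WHITE (6,9): turn R to W, flip to black, move to (6,8). |black|=9
Step 15: on WHITE (6,8): turn R to N, flip to black, move to (5,8). |black|=10
Step 16: on WHITE (5,8): turn R to E, flip to black, move to (5,9). |black|=11
Step 17: on WHITE (5,9): turn R to S, flip to black, move to (6,9). |black|=12
Step 18: on BLACK (6,9): turn L to E, flip to white, move to (6,10). |black|=11
Step 19: on WHITE (6,10): turn R to S, flip to black, move to (7,10). |black|=12
Step 20: on WHITE (7,10): turn R to W, flip to black, move to (7,9). |black|=13

Answer: 13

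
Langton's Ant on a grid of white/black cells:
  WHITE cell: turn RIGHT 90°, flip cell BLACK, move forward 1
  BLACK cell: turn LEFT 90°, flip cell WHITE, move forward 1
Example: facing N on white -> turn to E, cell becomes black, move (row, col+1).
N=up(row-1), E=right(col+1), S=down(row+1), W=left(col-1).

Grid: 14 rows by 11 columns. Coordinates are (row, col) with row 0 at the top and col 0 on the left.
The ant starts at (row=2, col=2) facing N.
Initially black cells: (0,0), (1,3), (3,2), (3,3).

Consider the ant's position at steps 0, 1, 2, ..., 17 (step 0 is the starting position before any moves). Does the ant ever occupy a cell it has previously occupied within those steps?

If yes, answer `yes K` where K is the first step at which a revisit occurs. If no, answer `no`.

Answer: yes 6

Derivation:
Step 1: on WHITE (2,2): turn R to E, flip to black, move to (2,3). |black|=5 — new cell
Step 2: on WHITE (2,3): turn R to S, flip to black, move to (3,3). |black|=6 — new cell
Step 3: on BLACK (3,3): turn L to E, flip to white, move to (3,4). |black|=5 — new cell
Step 4: on WHITE (3,4): turn R to S, flip to black, move to (4,4). |black|=6 — new cell
Step 5: on WHITE (4,4): turn R to W, flip to black, move to (4,3). |black|=7 — new cell
Step 6: on WHITE (4,3): turn R to N, flip to black, move to (3,3). |black|=8 — REVISIT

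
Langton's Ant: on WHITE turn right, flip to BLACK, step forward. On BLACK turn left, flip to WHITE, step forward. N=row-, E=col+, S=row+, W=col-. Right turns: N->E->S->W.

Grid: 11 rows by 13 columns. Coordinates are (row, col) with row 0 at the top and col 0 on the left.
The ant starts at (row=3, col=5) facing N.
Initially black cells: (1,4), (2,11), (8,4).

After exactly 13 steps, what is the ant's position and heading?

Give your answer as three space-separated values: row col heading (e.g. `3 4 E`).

Answer: 3 4 E

Derivation:
Step 1: on WHITE (3,5): turn R to E, flip to black, move to (3,6). |black|=4
Step 2: on WHITE (3,6): turn R to S, flip to black, move to (4,6). |black|=5
Step 3: on WHITE (4,6): turn R to W, flip to black, move to (4,5). |black|=6
Step 4: on WHITE (4,5): turn R to N, flip to black, move to (3,5). |black|=7
Step 5: on BLACK (3,5): turn L to W, flip to white, move to (3,4). |black|=6
Step 6: on WHITE (3,4): turn R to N, flip to black, move to (2,4). |black|=7
Step 7: on WHITE (2,4): turn R to E, flip to black, move to (2,5). |black|=8
Step 8: on WHITE (2,5): turn R to S, flip to black, move to (3,5). |black|=9
Step 9: on WHITE (3,5): turn R to W, flip to black, move to (3,4). |black|=10
Step 10: on BLACK (3,4): turn L to S, flip to white, move to (4,4). |black|=9
Step 11: on WHITE (4,4): turn R to W, flip to black, move to (4,3). |black|=10
Step 12: on WHITE (4,3): turn R to N, flip to black, move to (3,3). |black|=11
Step 13: on WHITE (3,3): turn R to E, flip to black, move to (3,4). |black|=12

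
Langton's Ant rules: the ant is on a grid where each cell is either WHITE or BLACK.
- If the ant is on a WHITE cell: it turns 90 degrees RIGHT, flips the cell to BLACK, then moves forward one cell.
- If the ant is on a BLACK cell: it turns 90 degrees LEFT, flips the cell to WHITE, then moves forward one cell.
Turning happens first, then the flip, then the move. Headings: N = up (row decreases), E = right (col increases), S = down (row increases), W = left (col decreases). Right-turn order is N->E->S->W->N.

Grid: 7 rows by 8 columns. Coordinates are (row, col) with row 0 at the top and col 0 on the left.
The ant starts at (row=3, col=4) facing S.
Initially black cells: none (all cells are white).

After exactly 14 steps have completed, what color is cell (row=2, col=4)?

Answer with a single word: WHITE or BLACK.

Answer: BLACK

Derivation:
Step 1: on WHITE (3,4): turn R to W, flip to black, move to (3,3). |black|=1
Step 2: on WHITE (3,3): turn R to N, flip to black, move to (2,3). |black|=2
Step 3: on WHITE (2,3): turn R to E, flip to black, move to (2,4). |black|=3
Step 4: on WHITE (2,4): turn R to S, flip to black, move to (3,4). |black|=4
Step 5: on BLACK (3,4): turn L to E, flip to white, move to (3,5). |black|=3
Step 6: on WHITE (3,5): turn R to S, flip to black, move to (4,5). |black|=4
Step 7: on WHITE (4,5): turn R to W, flip to black, move to (4,4). |black|=5
Step 8: on WHITE (4,4): turn R to N, flip to black, move to (3,4). |black|=6
Step 9: on WHITE (3,4): turn R to E, flip to black, move to (3,5). |black|=7
Step 10: on BLACK (3,5): turn L to N, flip to white, move to (2,5). |black|=6
Step 11: on WHITE (2,5): turn R to E, flip to black, move to (2,6). |black|=7
Step 12: on WHITE (2,6): turn R to S, flip to black, move to (3,6). |black|=8
Step 13: on WHITE (3,6): turn R to W, flip to black, move to (3,5). |black|=9
Step 14: on WHITE (3,5): turn R to N, flip to black, move to (2,5). |black|=10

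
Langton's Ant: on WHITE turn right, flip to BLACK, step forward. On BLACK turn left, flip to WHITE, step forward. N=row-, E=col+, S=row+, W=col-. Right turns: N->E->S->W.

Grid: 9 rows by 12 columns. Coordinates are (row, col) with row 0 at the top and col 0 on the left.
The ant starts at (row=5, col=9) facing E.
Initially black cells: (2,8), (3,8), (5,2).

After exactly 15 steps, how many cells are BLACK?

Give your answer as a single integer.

Step 1: on WHITE (5,9): turn R to S, flip to black, move to (6,9). |black|=4
Step 2: on WHITE (6,9): turn R to W, flip to black, move to (6,8). |black|=5
Step 3: on WHITE (6,8): turn R to N, flip to black, move to (5,8). |black|=6
Step 4: on WHITE (5,8): turn R to E, flip to black, move to (5,9). |black|=7
Step 5: on BLACK (5,9): turn L to N, flip to white, move to (4,9). |black|=6
Step 6: on WHITE (4,9): turn R to E, flip to black, move to (4,10). |black|=7
Step 7: on WHITE (4,10): turn R to S, flip to black, move to (5,10). |black|=8
Step 8: on WHITE (5,10): turn R to W, flip to black, move to (5,9). |black|=9
Step 9: on WHITE (5,9): turn R to N, flip to black, move to (4,9). |black|=10
Step 10: on BLACK (4,9): turn L to W, flip to white, move to (4,8). |black|=9
Step 11: on WHITE (4,8): turn R to N, flip to black, move to (3,8). |black|=10
Step 12: on BLACK (3,8): turn L to W, flip to white, move to (3,7). |black|=9
Step 13: on WHITE (3,7): turn R to N, flip to black, move to (2,7). |black|=10
Step 14: on WHITE (2,7): turn R to E, flip to black, move to (2,8). |black|=11
Step 15: on BLACK (2,8): turn L to N, flip to white, move to (1,8). |black|=10

Answer: 10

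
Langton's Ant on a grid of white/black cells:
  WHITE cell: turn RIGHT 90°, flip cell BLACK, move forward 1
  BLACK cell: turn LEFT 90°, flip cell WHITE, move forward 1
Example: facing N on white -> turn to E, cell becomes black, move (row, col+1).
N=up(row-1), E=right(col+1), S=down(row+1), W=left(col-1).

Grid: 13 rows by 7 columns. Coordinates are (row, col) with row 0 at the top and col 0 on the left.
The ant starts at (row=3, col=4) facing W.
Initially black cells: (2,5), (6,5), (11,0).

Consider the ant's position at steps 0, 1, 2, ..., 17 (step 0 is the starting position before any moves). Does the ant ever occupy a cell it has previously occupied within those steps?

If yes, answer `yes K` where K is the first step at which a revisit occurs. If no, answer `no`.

Answer: yes 6

Derivation:
Step 1: on WHITE (3,4): turn R to N, flip to black, move to (2,4). |black|=4 — new cell
Step 2: on WHITE (2,4): turn R to E, flip to black, move to (2,5). |black|=5 — new cell
Step 3: on BLACK (2,5): turn L to N, flip to white, move to (1,5). |black|=4 — new cell
Step 4: on WHITE (1,5): turn R to E, flip to black, move to (1,6). |black|=5 — new cell
Step 5: on WHITE (1,6): turn R to S, flip to black, move to (2,6). |black|=6 — new cell
Step 6: on WHITE (2,6): turn R to W, flip to black, move to (2,5). |black|=7 — REVISIT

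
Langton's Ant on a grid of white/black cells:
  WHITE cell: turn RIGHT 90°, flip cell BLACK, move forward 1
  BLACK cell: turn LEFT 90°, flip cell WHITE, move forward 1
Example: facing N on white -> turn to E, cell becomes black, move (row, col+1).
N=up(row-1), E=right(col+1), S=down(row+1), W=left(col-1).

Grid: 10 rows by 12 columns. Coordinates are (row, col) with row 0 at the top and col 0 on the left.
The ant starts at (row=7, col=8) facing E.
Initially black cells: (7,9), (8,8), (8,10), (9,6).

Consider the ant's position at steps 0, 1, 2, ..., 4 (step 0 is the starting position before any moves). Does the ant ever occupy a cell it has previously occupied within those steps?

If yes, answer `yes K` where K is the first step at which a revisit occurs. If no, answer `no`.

Step 1: on WHITE (7,8): turn R to S, flip to black, move to (8,8). |black|=5 — new cell
Step 2: on BLACK (8,8): turn L to E, flip to white, move to (8,9). |black|=4 — new cell
Step 3: on WHITE (8,9): turn R to S, flip to black, move to (9,9). |black|=5 — new cell
Step 4: on WHITE (9,9): turn R to W, flip to black, move to (9,8). |black|=6 — new cell
No revisit within 4 steps.

Answer: no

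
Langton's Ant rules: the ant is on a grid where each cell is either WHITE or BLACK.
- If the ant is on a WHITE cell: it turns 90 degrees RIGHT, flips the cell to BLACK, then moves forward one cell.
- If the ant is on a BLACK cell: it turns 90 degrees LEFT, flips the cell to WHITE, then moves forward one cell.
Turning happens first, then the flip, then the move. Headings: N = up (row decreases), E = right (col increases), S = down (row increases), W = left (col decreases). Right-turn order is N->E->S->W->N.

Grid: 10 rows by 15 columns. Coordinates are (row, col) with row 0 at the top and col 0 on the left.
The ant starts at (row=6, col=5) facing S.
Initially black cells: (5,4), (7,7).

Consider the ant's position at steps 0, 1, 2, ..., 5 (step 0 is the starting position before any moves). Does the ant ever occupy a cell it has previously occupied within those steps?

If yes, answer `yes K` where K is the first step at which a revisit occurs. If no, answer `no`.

Answer: no

Derivation:
Step 1: on WHITE (6,5): turn R to W, flip to black, move to (6,4). |black|=3 — new cell
Step 2: on WHITE (6,4): turn R to N, flip to black, move to (5,4). |black|=4 — new cell
Step 3: on BLACK (5,4): turn L to W, flip to white, move to (5,3). |black|=3 — new cell
Step 4: on WHITE (5,3): turn R to N, flip to black, move to (4,3). |black|=4 — new cell
Step 5: on WHITE (4,3): turn R to E, flip to black, move to (4,4). |black|=5 — new cell
No revisit within 5 steps.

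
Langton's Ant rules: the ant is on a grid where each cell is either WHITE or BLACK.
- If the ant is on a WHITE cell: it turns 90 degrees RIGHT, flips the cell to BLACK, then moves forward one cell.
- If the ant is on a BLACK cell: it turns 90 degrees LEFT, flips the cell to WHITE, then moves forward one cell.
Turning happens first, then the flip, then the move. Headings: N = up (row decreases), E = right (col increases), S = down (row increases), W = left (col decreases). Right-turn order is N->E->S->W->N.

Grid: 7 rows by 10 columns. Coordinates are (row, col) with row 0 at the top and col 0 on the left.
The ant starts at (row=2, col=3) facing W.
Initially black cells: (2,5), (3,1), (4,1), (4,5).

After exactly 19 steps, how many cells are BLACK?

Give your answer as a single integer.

Step 1: on WHITE (2,3): turn R to N, flip to black, move to (1,3). |black|=5
Step 2: on WHITE (1,3): turn R to E, flip to black, move to (1,4). |black|=6
Step 3: on WHITE (1,4): turn R to S, flip to black, move to (2,4). |black|=7
Step 4: on WHITE (2,4): turn R to W, flip to black, move to (2,3). |black|=8
Step 5: on BLACK (2,3): turn L to S, flip to white, move to (3,3). |black|=7
Step 6: on WHITE (3,3): turn R to W, flip to black, move to (3,2). |black|=8
Step 7: on WHITE (3,2): turn R to N, flip to black, move to (2,2). |black|=9
Step 8: on WHITE (2,2): turn R to E, flip to black, move to (2,3). |black|=10
Step 9: on WHITE (2,3): turn R to S, flip to black, move to (3,3). |black|=11
Step 10: on BLACK (3,3): turn L to E, flip to white, move to (3,4). |black|=10
Step 11: on WHITE (3,4): turn R to S, flip to black, move to (4,4). |black|=11
Step 12: on WHITE (4,4): turn R to W, flip to black, move to (4,3). |black|=12
Step 13: on WHITE (4,3): turn R to N, flip to black, move to (3,3). |black|=13
Step 14: on WHITE (3,3): turn R to E, flip to black, move to (3,4). |black|=14
Step 15: on BLACK (3,4): turn L to N, flip to white, move to (2,4). |black|=13
Step 16: on BLACK (2,4): turn L to W, flip to white, move to (2,3). |black|=12
Step 17: on BLACK (2,3): turn L to S, flip to white, move to (3,3). |black|=11
Step 18: on BLACK (3,3): turn L to E, flip to white, move to (3,4). |black|=10
Step 19: on WHITE (3,4): turn R to S, flip to black, move to (4,4). |black|=11

Answer: 11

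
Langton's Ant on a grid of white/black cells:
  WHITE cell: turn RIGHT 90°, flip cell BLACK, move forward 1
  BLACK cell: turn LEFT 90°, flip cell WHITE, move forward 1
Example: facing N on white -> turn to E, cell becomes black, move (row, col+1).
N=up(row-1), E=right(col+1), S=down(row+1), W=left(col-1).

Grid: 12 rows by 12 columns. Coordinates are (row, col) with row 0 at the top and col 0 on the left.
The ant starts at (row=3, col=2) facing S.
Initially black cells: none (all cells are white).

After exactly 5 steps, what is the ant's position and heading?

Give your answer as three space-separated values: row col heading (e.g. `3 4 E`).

Answer: 3 3 E

Derivation:
Step 1: on WHITE (3,2): turn R to W, flip to black, move to (3,1). |black|=1
Step 2: on WHITE (3,1): turn R to N, flip to black, move to (2,1). |black|=2
Step 3: on WHITE (2,1): turn R to E, flip to black, move to (2,2). |black|=3
Step 4: on WHITE (2,2): turn R to S, flip to black, move to (3,2). |black|=4
Step 5: on BLACK (3,2): turn L to E, flip to white, move to (3,3). |black|=3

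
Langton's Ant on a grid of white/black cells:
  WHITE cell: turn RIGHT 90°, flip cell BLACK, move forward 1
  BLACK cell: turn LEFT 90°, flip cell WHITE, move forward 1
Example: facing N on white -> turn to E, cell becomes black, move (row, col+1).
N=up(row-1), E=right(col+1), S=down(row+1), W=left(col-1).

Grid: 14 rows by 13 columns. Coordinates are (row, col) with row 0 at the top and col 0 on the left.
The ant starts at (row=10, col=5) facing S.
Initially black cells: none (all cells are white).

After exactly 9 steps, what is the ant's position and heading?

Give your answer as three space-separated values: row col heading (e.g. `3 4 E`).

Step 1: on WHITE (10,5): turn R to W, flip to black, move to (10,4). |black|=1
Step 2: on WHITE (10,4): turn R to N, flip to black, move to (9,4). |black|=2
Step 3: on WHITE (9,4): turn R to E, flip to black, move to (9,5). |black|=3
Step 4: on WHITE (9,5): turn R to S, flip to black, move to (10,5). |black|=4
Step 5: on BLACK (10,5): turn L to E, flip to white, move to (10,6). |black|=3
Step 6: on WHITE (10,6): turn R to S, flip to black, move to (11,6). |black|=4
Step 7: on WHITE (11,6): turn R to W, flip to black, move to (11,5). |black|=5
Step 8: on WHITE (11,5): turn R to N, flip to black, move to (10,5). |black|=6
Step 9: on WHITE (10,5): turn R to E, flip to black, move to (10,6). |black|=7

Answer: 10 6 E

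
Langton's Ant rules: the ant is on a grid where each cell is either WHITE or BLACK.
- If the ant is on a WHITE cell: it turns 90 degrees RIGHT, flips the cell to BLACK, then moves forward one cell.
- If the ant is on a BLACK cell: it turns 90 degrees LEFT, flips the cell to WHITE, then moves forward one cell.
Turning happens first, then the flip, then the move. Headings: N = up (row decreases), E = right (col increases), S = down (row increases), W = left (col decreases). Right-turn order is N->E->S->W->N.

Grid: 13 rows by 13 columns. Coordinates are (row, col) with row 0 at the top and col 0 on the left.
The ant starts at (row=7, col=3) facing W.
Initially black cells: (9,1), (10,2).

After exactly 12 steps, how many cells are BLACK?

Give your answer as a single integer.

Answer: 10

Derivation:
Step 1: on WHITE (7,3): turn R to N, flip to black, move to (6,3). |black|=3
Step 2: on WHITE (6,3): turn R to E, flip to black, move to (6,4). |black|=4
Step 3: on WHITE (6,4): turn R to S, flip to black, move to (7,4). |black|=5
Step 4: on WHITE (7,4): turn R to W, flip to black, move to (7,3). |black|=6
Step 5: on BLACK (7,3): turn L to S, flip to white, move to (8,3). |black|=5
Step 6: on WHITE (8,3): turn R to W, flip to black, move to (8,2). |black|=6
Step 7: on WHITE (8,2): turn R to N, flip to black, move to (7,2). |black|=7
Step 8: on WHITE (7,2): turn R to E, flip to black, move to (7,3). |black|=8
Step 9: on WHITE (7,3): turn R to S, flip to black, move to (8,3). |black|=9
Step 10: on BLACK (8,3): turn L to E, flip to white, move to (8,4). |black|=8
Step 11: on WHITE (8,4): turn R to S, flip to black, move to (9,4). |black|=9
Step 12: on WHITE (9,4): turn R to W, flip to black, move to (9,3). |black|=10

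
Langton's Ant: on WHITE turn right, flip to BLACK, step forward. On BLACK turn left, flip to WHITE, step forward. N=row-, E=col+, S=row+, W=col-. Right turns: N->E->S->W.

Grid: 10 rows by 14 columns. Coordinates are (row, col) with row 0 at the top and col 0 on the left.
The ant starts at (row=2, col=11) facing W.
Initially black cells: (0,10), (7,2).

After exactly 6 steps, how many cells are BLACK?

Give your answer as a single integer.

Answer: 6

Derivation:
Step 1: on WHITE (2,11): turn R to N, flip to black, move to (1,11). |black|=3
Step 2: on WHITE (1,11): turn R to E, flip to black, move to (1,12). |black|=4
Step 3: on WHITE (1,12): turn R to S, flip to black, move to (2,12). |black|=5
Step 4: on WHITE (2,12): turn R to W, flip to black, move to (2,11). |black|=6
Step 5: on BLACK (2,11): turn L to S, flip to white, move to (3,11). |black|=5
Step 6: on WHITE (3,11): turn R to W, flip to black, move to (3,10). |black|=6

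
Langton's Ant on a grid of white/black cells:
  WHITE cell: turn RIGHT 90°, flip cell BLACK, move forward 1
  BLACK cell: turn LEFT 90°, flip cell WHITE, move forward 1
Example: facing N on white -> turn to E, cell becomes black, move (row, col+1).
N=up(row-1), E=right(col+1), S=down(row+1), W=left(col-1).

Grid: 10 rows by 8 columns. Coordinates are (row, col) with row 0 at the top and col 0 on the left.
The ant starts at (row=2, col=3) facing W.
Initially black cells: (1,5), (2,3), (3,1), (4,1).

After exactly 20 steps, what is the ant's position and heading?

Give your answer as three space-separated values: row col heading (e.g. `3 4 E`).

Step 1: on BLACK (2,3): turn L to S, flip to white, move to (3,3). |black|=3
Step 2: on WHITE (3,3): turn R to W, flip to black, move to (3,2). |black|=4
Step 3: on WHITE (3,2): turn R to N, flip to black, move to (2,2). |black|=5
Step 4: on WHITE (2,2): turn R to E, flip to black, move to (2,3). |black|=6
Step 5: on WHITE (2,3): turn R to S, flip to black, move to (3,3). |black|=7
Step 6: on BLACK (3,3): turn L to E, flip to white, move to (3,4). |black|=6
Step 7: on WHITE (3,4): turn R to S, flip to black, move to (4,4). |black|=7
Step 8: on WHITE (4,4): turn R to W, flip to black, move to (4,3). |black|=8
Step 9: on WHITE (4,3): turn R to N, flip to black, move to (3,3). |black|=9
Step 10: on WHITE (3,3): turn R to E, flip to black, move to (3,4). |black|=10
Step 11: on BLACK (3,4): turn L to N, flip to white, move to (2,4). |black|=9
Step 12: on WHITE (2,4): turn R to E, flip to black, move to (2,5). |black|=10
Step 13: on WHITE (2,5): turn R to S, flip to black, move to (3,5). |black|=11
Step 14: on WHITE (3,5): turn R to W, flip to black, move to (3,4). |black|=12
Step 15: on WHITE (3,4): turn R to N, flip to black, move to (2,4). |black|=13
Step 16: on BLACK (2,4): turn L to W, flip to white, move to (2,3). |black|=12
Step 17: on BLACK (2,3): turn L to S, flip to white, move to (3,3). |black|=11
Step 18: on BLACK (3,3): turn L to E, flip to white, move to (3,4). |black|=10
Step 19: on BLACK (3,4): turn L to N, flip to white, move to (2,4). |black|=9
Step 20: on WHITE (2,4): turn R to E, flip to black, move to (2,5). |black|=10

Answer: 2 5 E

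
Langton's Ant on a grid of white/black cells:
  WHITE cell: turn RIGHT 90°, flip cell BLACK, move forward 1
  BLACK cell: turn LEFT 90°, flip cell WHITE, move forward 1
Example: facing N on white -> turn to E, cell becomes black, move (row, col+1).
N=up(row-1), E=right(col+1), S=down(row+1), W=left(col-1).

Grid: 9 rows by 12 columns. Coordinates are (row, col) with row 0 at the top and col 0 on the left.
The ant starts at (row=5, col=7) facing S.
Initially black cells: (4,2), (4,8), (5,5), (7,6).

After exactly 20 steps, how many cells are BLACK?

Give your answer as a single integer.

Step 1: on WHITE (5,7): turn R to W, flip to black, move to (5,6). |black|=5
Step 2: on WHITE (5,6): turn R to N, flip to black, move to (4,6). |black|=6
Step 3: on WHITE (4,6): turn R to E, flip to black, move to (4,7). |black|=7
Step 4: on WHITE (4,7): turn R to S, flip to black, move to (5,7). |black|=8
Step 5: on BLACK (5,7): turn L to E, flip to white, move to (5,8). |black|=7
Step 6: on WHITE (5,8): turn R to S, flip to black, move to (6,8). |black|=8
Step 7: on WHITE (6,8): turn R to W, flip to black, move to (6,7). |black|=9
Step 8: on WHITE (6,7): turn R to N, flip to black, move to (5,7). |black|=10
Step 9: on WHITE (5,7): turn R to E, flip to black, move to (5,8). |black|=11
Step 10: on BLACK (5,8): turn L to N, flip to white, move to (4,8). |black|=10
Step 11: on BLACK (4,8): turn L to W, flip to white, move to (4,7). |black|=9
Step 12: on BLACK (4,7): turn L to S, flip to white, move to (5,7). |black|=8
Step 13: on BLACK (5,7): turn L to E, flip to white, move to (5,8). |black|=7
Step 14: on WHITE (5,8): turn R to S, flip to black, move to (6,8). |black|=8
Step 15: on BLACK (6,8): turn L to E, flip to white, move to (6,9). |black|=7
Step 16: on WHITE (6,9): turn R to S, flip to black, move to (7,9). |black|=8
Step 17: on WHITE (7,9): turn R to W, flip to black, move to (7,8). |black|=9
Step 18: on WHITE (7,8): turn R to N, flip to black, move to (6,8). |black|=10
Step 19: on WHITE (6,8): turn R to E, flip to black, move to (6,9). |black|=11
Step 20: on BLACK (6,9): turn L to N, flip to white, move to (5,9). |black|=10

Answer: 10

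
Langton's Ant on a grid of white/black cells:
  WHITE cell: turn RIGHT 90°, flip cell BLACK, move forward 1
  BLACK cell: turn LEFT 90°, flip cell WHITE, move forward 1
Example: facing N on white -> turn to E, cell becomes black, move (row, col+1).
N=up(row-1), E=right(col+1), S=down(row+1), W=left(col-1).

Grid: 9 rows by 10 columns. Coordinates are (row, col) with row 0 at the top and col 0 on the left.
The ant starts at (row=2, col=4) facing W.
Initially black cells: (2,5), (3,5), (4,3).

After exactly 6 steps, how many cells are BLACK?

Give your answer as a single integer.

Step 1: on WHITE (2,4): turn R to N, flip to black, move to (1,4). |black|=4
Step 2: on WHITE (1,4): turn R to E, flip to black, move to (1,5). |black|=5
Step 3: on WHITE (1,5): turn R to S, flip to black, move to (2,5). |black|=6
Step 4: on BLACK (2,5): turn L to E, flip to white, move to (2,6). |black|=5
Step 5: on WHITE (2,6): turn R to S, flip to black, move to (3,6). |black|=6
Step 6: on WHITE (3,6): turn R to W, flip to black, move to (3,5). |black|=7

Answer: 7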